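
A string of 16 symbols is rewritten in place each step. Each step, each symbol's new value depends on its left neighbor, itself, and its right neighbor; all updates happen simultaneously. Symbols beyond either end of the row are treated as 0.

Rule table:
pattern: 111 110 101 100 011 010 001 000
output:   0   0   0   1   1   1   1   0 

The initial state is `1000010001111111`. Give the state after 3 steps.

1010010110110000

1100111011000000
1011100010100000
1010010110110000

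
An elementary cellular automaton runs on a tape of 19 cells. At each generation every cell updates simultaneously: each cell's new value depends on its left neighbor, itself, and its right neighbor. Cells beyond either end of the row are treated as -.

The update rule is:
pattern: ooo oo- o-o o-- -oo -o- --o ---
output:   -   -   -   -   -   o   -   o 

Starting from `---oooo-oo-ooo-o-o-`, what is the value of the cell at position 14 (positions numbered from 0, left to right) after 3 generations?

-

oo-------------o-o-
---ooooooooooo-o-o-
oo-------------o-o-
position 14 holds -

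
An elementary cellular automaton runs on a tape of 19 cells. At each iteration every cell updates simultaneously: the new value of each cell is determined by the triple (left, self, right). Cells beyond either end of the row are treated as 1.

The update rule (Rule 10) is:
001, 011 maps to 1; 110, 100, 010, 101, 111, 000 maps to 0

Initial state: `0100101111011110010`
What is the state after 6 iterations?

0100001000010011001

0001001000010000100
0010010000100001001
0100100001000010011
0001000010000100110
0010000100001001100
0100001000010011001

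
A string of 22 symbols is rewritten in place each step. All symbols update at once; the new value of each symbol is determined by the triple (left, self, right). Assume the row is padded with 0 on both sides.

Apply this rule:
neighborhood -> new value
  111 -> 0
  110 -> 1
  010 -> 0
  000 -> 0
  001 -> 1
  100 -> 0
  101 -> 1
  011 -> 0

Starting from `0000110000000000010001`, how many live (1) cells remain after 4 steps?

4

0001010000000000100010
0010100000000001000100
0101000000000010001000
1010000000000100010000
count of 1: 4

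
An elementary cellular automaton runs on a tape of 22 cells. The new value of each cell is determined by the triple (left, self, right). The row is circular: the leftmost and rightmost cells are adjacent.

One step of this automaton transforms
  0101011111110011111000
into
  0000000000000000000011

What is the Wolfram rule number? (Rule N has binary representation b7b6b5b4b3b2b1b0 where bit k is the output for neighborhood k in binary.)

position 6: 111 → 0  (bit 7 = 0)
position 11: 110 → 0  (bit 6 = 0)
position 2: 101 → 0  (bit 5 = 0)
position 12: 100 → 0  (bit 4 = 0)
position 5: 011 → 0  (bit 3 = 0)
position 1: 010 → 0  (bit 2 = 0)
position 0: 001 → 0  (bit 1 = 0)
position 20: 000 → 1  (bit 0 = 1)
bits b7..b0 = 00000001 = 1

1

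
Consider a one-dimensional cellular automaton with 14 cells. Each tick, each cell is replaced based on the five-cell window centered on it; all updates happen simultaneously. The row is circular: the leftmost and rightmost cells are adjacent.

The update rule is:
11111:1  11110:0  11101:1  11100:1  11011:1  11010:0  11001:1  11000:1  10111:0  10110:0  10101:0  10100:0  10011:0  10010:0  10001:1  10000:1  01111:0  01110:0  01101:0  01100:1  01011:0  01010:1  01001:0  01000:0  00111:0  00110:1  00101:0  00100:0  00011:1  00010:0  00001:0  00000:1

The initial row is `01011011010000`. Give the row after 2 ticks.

tick 1: 00000100000110
tick 2: 11100001101111

11100001101111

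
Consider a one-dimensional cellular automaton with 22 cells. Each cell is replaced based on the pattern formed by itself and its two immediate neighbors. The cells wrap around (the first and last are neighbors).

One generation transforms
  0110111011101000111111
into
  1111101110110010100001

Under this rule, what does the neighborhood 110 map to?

1

At position 2 the neighborhood is 110; the next row has 1 there.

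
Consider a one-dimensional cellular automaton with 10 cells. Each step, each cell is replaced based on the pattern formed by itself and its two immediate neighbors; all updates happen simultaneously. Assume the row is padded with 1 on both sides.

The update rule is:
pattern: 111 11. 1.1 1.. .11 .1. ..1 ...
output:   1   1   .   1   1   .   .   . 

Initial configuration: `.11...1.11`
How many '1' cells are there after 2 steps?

6

step 1: .111....11
step 2: .1111...11
count of 1: 6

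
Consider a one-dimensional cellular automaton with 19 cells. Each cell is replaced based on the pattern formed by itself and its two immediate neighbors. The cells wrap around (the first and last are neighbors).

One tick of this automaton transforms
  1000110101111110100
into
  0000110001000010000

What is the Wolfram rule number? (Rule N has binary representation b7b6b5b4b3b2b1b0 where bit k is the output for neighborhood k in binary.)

72

position 10: 111 → 0  (bit 7 = 0)
position 5: 110 → 1  (bit 6 = 1)
position 6: 101 → 0  (bit 5 = 0)
position 1: 100 → 0  (bit 4 = 0)
position 4: 011 → 1  (bit 3 = 1)
position 0: 010 → 0  (bit 2 = 0)
position 3: 001 → 0  (bit 1 = 0)
position 2: 000 → 0  (bit 0 = 0)
bits b7..b0 = 01001000 = 72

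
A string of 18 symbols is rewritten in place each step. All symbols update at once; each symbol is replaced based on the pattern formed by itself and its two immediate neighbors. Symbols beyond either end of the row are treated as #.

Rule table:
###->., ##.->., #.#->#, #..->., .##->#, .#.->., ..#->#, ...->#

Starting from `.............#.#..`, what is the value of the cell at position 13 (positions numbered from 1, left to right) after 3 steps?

.############.#..#
##...........#..##
...##########..##.
position 13 holds #

#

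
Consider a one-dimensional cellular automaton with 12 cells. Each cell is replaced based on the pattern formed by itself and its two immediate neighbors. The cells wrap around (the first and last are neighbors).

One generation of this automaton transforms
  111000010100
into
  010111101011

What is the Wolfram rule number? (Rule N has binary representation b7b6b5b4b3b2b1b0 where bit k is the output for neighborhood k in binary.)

position 1: 111 → 1  (bit 7 = 1)
position 2: 110 → 0  (bit 6 = 0)
position 8: 101 → 1  (bit 5 = 1)
position 3: 100 → 1  (bit 4 = 1)
position 0: 011 → 0  (bit 3 = 0)
position 7: 010 → 0  (bit 2 = 0)
position 6: 001 → 1  (bit 1 = 1)
position 4: 000 → 1  (bit 0 = 1)
bits b7..b0 = 10110011 = 179

179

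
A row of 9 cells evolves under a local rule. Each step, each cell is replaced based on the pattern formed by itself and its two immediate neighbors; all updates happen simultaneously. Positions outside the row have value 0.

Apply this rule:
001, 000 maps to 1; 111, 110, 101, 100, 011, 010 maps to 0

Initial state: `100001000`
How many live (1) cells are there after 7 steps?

001110011
110000100
000111001
111000010
000011100
111100001
000001110
count of 1: 3

3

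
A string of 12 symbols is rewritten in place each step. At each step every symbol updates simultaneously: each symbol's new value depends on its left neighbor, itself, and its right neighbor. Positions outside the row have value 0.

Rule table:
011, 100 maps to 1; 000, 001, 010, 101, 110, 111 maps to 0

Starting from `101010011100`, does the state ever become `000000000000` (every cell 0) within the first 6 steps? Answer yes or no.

000001010010
000000001001
000000000100
000000000010
000000000001
000000000000
all cells are 0 at step 6

yes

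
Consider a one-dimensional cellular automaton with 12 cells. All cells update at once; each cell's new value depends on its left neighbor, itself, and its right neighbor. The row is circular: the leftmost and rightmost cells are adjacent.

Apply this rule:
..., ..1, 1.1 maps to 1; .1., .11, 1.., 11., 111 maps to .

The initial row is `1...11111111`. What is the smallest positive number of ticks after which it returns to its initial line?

tick 1: ..11........
tick 2: 11...1111111
tick 3: ...11.......
tick 4: 111...111111
tick 5: ....11......
tick 6: 1111...11111
tick 7: .....11.....
tick 8: 11111...1111
tick 9: ......11....
tick 10: 111111...111
tick 11: .......11...
tick 12: 1111111...11
tick 13: ........11..
tick 14: 11111111...1
tick 15: .........11.
tick 16: 111111111...
tick 17: ..........11
tick 18: .111111111..
tick 19: 1..........1
tick 20: ..111111111.
tick 21: 11..........
tick 22: ...111111111
tick 23: .11.........
tick 24: 1...11111111

24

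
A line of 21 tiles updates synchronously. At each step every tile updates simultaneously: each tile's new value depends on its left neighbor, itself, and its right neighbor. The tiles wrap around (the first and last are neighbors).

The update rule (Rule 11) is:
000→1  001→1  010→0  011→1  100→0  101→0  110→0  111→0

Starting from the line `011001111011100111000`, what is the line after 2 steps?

step 1: 110011000010001100011
step 2: 000110011100111001110

000110011100111001110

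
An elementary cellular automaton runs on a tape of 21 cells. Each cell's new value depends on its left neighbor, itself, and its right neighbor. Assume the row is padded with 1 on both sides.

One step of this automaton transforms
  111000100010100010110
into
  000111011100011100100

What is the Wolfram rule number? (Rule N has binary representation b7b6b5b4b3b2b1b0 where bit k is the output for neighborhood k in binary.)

position 0: 111 → 0  (bit 7 = 0)
position 2: 110 → 0  (bit 6 = 0)
position 11: 101 → 0  (bit 5 = 0)
position 3: 100 → 1  (bit 4 = 1)
position 18: 011 → 1  (bit 3 = 1)
position 6: 010 → 0  (bit 2 = 0)
position 5: 001 → 1  (bit 1 = 1)
position 4: 000 → 1  (bit 0 = 1)
bits b7..b0 = 00011011 = 27

27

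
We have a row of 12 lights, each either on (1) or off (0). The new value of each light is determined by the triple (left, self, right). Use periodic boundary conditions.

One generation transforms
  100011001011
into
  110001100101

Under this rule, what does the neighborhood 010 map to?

At position 8 the neighborhood is 010; the next row has 0 there.

0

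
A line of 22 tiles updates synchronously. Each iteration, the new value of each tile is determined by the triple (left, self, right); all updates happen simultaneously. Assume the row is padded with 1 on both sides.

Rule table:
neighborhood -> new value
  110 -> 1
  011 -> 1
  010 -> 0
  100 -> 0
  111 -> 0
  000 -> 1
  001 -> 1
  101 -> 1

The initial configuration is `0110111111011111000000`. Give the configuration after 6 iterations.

1101011010110110011011

1111100001110001011111
0000101111010110110000
0111011001101111110111
1101111011111000011100
0111001110001011110101
1101011010110110011011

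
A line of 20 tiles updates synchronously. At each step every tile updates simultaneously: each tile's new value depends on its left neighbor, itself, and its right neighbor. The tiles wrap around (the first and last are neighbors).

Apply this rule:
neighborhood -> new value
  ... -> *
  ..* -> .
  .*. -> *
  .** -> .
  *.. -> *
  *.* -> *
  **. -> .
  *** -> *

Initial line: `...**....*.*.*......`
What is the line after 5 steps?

.*.*..*..***.*****.*

step 1: **...***.***********
step 2: *.**..*.*.**********
step 3: .*..*.****.*********
step 4: ***.**.**.*.*******.
step 5: .*.*..*..***.*****.*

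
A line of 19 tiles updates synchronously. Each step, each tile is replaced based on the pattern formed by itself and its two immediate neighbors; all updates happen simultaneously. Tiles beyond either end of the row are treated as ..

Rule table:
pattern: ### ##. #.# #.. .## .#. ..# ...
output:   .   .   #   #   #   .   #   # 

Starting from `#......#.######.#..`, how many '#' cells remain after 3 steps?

12

.######.##.....#.##
##.....##.#####.##.
#.######.##....##.#
count of #: 12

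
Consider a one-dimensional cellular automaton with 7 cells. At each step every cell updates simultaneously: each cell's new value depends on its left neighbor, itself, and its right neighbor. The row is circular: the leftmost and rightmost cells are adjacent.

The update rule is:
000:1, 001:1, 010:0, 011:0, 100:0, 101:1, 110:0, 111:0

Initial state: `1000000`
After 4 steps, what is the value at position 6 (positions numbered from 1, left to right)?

0011111
0100000
1001111
0010000
position 6 holds 0

0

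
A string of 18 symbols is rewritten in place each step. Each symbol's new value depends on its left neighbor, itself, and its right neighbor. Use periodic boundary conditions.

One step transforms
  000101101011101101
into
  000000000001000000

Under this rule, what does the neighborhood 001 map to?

At position 2 the neighborhood is 001; the next row has 0 there.

0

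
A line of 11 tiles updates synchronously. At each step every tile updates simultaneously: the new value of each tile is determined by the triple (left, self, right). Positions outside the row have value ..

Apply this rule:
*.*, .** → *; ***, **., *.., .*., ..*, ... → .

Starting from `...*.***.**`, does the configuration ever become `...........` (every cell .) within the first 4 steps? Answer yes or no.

step 1: ....**..**.
step 2: ....*...*..
step 3: ...........
all cells are . at step 3

yes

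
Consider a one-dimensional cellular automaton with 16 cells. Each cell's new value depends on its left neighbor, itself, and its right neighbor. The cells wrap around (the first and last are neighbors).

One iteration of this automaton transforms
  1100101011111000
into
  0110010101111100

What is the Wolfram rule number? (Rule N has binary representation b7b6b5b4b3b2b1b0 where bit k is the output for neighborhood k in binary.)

position 9: 111 → 1  (bit 7 = 1)
position 1: 110 → 1  (bit 6 = 1)
position 5: 101 → 1  (bit 5 = 1)
position 2: 100 → 1  (bit 4 = 1)
position 0: 011 → 0  (bit 3 = 0)
position 4: 010 → 0  (bit 2 = 0)
position 3: 001 → 0  (bit 1 = 0)
position 14: 000 → 0  (bit 0 = 0)
bits b7..b0 = 11110000 = 240

240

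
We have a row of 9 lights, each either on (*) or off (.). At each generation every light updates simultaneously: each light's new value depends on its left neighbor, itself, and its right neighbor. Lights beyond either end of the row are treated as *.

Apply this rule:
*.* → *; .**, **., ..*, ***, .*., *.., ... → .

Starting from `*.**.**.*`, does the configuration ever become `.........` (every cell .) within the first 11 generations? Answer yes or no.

yes

generation 1: .*..*..*.
generation 2: *.......*
generation 3: .........
all cells are . at generation 3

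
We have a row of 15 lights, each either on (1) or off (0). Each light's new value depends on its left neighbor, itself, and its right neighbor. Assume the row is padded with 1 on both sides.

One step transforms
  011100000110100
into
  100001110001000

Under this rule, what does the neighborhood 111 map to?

0

At position 2 the neighborhood is 111; the next row has 0 there.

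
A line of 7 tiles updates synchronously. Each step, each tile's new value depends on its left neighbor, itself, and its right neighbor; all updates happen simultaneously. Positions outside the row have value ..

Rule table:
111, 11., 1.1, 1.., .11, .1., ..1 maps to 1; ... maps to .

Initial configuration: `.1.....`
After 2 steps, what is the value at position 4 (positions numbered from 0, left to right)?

111....
1111...
position 4 holds .

.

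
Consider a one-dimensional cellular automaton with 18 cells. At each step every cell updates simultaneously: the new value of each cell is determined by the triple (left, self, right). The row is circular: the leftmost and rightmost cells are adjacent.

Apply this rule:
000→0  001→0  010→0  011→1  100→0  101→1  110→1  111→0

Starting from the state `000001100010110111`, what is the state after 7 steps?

000001100001111101
000001100001000110
000001100000000110
000001100000000110  (fixed point — unchanged through step 7)

000001100000000110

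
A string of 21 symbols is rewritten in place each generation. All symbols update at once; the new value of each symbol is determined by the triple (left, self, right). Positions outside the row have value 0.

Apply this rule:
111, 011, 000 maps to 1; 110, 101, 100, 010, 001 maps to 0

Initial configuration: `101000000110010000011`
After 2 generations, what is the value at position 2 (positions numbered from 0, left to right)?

1

000011110100000111010
111011100001110110000
position 2 holds 1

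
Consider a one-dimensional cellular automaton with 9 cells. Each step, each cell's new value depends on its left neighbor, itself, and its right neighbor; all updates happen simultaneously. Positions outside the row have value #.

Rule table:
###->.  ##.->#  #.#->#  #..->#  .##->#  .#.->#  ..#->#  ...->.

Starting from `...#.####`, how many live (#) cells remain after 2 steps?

6

#.####...
###..##.#
count of #: 6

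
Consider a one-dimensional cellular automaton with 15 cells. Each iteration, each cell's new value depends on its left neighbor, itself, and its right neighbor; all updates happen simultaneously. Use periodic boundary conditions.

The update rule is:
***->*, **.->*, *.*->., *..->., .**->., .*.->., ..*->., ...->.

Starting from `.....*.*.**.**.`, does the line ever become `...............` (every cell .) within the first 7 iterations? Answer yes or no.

iteration 1: ..........*..*.
iteration 2: ...............
all cells are . at iteration 2

yes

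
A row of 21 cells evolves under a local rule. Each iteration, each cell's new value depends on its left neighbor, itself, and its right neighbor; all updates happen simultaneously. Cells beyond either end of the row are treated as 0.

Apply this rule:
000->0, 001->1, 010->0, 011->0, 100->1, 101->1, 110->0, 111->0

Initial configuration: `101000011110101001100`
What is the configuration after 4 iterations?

010100100001010110010
101011010010101001101
010100101101010110010
101011010010101001101

101011010010101001101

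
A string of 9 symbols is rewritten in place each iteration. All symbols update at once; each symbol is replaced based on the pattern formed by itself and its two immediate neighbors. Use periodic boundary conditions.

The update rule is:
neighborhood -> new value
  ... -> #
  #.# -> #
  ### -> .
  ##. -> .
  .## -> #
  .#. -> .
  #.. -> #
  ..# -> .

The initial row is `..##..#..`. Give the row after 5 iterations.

.#..#.#.#

iteration 1: #.#.#..##
iteration 2: .#.#.#.#.
iteration 3: ..#.#.#.#
iteration 4: #..#.#.#.
iteration 5: .#..#.#.#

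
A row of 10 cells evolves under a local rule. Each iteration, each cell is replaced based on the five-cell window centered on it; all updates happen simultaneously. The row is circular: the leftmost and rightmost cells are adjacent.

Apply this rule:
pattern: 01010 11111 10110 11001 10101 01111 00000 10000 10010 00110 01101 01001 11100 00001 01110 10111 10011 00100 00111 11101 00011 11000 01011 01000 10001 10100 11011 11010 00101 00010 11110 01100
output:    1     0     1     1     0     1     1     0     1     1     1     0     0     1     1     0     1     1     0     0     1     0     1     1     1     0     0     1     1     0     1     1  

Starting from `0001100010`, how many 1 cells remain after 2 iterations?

iteration 1: 0111101011
iteration 2: 0011010111
count of 1: 6

6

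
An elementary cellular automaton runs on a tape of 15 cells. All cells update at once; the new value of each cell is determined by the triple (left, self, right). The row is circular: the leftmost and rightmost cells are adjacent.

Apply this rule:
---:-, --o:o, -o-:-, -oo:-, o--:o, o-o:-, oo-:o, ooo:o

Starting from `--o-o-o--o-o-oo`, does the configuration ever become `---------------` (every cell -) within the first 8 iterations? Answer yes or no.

no

iteration 1: oo-----oo-----o
iteration 2: ooo---o-oo---o-
iteration 3: -ooo-o---oo-o--
iteration 4: o-oo--o-o-o--o-
iteration 5: ---ooo-----oo--
iteration 6: --o-ooo---o-oo-
iteration 7: -o---ooo-o---oo
iteration 8: --o-o-oo--o-o-o
iteration 8 is --o-o-oo--o-o-o, still not uniform -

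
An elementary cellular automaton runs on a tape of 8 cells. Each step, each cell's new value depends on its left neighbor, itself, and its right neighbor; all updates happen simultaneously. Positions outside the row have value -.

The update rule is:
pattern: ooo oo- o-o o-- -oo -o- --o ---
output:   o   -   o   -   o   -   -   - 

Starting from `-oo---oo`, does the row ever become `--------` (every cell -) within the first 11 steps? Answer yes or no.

yes

-o----o-
--------
all cells are - at step 2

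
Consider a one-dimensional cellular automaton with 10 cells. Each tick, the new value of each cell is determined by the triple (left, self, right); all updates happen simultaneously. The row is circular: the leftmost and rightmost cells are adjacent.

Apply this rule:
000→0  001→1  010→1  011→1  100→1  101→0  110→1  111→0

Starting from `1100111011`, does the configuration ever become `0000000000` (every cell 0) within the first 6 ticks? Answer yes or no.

0111101010
1100101011
0111101010  (repeats tick 1; period 2)
tick 6: 1100101011
tick 6 is 1100101011, still not uniform 0

no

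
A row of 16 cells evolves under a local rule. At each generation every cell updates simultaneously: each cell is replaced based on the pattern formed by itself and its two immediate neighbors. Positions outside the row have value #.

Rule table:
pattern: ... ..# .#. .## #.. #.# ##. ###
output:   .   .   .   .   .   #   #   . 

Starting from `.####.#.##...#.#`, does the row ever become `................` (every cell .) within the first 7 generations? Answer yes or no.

no

#...##.#.#....#.
#....##.#......#
#.....##........
#......#........
#...............
#...............  (fixed point — unchanged through generation 7)
generation 7 is #..............., still not uniform .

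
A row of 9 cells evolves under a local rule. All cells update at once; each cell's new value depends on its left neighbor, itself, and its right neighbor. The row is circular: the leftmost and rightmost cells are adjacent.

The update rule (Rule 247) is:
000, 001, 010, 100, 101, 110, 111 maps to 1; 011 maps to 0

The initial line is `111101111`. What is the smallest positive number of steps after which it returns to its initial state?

step 1: 111110111
step 2: 111111011
step 3: 111111101
step 4: 111111110
step 5: 011111111
step 6: 101111111
step 7: 110111111
step 8: 111011111
step 9: 111101111

9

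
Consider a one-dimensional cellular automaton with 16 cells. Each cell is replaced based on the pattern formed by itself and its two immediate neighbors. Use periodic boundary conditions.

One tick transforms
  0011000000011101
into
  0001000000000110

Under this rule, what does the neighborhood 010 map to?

At position 15 the neighborhood is 010; the next row has 0 there.

0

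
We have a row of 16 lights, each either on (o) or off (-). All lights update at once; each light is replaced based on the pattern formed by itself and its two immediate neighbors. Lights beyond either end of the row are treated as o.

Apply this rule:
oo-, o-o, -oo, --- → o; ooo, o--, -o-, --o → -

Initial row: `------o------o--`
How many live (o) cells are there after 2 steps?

step 1: -oooo---oooo----
step 2: oo--o-o-o--o-oo-
count of o: 8

8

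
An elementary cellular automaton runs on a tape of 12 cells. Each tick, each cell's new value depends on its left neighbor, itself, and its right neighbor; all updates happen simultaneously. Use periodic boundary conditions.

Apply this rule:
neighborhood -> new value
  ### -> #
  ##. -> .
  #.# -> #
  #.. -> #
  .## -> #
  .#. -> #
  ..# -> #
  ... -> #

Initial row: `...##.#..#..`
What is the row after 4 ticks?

####.#######
###.########
##.#########
#.##########

#.##########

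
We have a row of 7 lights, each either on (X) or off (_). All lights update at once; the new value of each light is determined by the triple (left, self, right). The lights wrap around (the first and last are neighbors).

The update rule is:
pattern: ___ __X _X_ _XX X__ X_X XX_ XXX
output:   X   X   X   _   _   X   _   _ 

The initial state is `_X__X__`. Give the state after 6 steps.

XX_XX_X
__X__X_
XXX_XX_
___X__X
_XXX_XX
X___X__

X___X__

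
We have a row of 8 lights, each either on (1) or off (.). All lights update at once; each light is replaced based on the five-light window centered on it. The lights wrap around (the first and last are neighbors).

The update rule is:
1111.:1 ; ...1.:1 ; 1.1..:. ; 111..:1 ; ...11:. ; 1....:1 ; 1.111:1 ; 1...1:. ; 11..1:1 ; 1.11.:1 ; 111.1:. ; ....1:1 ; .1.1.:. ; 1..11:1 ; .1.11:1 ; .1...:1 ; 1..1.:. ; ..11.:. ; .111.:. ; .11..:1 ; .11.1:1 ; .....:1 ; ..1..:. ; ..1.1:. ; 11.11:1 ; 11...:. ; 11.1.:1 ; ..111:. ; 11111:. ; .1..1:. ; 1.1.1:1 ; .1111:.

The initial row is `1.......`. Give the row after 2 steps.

step 1: .1111111
step 2: 11....1.

11....1.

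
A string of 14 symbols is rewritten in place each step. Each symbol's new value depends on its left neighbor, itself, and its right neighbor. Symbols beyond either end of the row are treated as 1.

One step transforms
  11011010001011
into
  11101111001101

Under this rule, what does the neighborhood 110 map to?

1

At position 1 the neighborhood is 110; the next row has 1 there.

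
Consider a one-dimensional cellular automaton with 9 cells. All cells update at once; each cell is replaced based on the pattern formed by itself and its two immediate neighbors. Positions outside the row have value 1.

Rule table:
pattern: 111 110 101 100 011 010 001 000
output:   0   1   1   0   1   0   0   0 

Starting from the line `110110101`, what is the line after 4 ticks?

011111011
110001110
010001011
100000110

100000110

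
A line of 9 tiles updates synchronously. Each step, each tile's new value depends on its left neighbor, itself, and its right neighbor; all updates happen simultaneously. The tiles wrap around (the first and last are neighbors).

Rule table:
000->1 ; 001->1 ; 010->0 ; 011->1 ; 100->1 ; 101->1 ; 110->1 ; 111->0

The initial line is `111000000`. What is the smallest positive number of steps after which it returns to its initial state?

2

101111111
111000000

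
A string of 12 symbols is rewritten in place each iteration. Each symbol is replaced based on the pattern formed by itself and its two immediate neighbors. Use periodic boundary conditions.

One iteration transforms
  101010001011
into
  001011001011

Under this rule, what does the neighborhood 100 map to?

At position 5 the neighborhood is 100; the next row has 1 there.

1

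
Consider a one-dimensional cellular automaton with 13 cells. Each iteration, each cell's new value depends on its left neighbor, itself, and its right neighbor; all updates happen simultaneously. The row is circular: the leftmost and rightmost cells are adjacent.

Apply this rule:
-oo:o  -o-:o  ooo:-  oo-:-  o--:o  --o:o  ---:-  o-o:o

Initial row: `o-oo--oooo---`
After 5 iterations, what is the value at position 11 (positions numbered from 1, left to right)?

ooo-ooo---o-o
---oo--o-oooo
o-oo-ooooo---
ooo-oo----o-o
---oo-o--oooo
position 11 holds o

o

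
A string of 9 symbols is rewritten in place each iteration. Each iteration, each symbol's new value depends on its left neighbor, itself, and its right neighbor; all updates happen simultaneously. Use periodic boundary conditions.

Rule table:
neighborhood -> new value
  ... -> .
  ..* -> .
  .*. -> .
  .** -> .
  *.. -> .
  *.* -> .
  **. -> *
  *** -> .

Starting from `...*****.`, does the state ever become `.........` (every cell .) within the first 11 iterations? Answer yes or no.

yes

.......*.
.........
all cells are . at iteration 2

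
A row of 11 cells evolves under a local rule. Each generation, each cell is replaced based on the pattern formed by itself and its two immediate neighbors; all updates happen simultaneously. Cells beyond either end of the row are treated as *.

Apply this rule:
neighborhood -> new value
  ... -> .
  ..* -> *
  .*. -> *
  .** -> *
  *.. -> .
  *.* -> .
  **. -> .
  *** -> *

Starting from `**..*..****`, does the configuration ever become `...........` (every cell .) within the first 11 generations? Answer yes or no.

no

*..**.*****
..**..*****
.**..******
.*..*******
.*.********
.*.********  (fixed point — unchanged through generation 11)
generation 11 is .*.********, still not uniform .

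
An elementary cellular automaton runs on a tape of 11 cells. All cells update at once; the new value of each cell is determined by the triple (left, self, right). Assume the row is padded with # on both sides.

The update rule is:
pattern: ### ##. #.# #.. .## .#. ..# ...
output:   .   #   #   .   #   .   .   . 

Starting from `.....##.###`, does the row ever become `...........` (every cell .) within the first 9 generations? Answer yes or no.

.....####..
.....#..#..
...........
all cells are . at generation 3

yes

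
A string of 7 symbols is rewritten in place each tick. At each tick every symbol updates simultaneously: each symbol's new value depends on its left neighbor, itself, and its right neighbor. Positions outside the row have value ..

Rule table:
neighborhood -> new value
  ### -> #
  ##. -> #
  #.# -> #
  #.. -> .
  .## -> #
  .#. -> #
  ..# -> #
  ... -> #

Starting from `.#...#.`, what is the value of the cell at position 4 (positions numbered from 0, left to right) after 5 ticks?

##.###.
######.
######.  (fixed point — unchanged through tick 5)
position 4 holds #

#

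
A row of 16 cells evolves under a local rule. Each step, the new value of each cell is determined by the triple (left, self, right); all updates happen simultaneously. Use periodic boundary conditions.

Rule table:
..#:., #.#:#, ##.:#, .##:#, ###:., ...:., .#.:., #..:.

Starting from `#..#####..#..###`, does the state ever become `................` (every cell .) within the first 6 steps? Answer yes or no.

step 1: #..#...#.....#..
step 2: ................
all cells are . at step 2

yes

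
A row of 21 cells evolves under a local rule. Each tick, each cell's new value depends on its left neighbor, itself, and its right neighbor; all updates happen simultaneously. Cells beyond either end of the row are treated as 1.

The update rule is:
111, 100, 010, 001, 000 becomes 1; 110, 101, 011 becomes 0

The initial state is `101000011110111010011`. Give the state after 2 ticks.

110111000011111101000

001111101100010011101
110111000011111101000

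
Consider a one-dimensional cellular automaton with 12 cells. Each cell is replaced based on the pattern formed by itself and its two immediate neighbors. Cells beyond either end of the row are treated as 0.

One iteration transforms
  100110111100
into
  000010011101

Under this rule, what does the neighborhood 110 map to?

1

At position 4 the neighborhood is 110; the next row has 1 there.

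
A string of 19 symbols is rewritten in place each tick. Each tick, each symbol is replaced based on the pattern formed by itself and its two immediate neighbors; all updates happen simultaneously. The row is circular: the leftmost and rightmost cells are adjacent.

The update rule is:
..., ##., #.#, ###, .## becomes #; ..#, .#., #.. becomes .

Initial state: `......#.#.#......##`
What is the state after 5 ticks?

######.....########

tick 1: .####..#.#..####.##
tick 2: #####...#...#######
tick 3: #####.#...#.#######
tick 4: ######..#..########
tick 5: ######.....########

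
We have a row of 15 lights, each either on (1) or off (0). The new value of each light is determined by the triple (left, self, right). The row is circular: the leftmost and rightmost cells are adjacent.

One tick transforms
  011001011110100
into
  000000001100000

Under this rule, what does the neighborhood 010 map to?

At position 5 the neighborhood is 010; the next row has 0 there.

0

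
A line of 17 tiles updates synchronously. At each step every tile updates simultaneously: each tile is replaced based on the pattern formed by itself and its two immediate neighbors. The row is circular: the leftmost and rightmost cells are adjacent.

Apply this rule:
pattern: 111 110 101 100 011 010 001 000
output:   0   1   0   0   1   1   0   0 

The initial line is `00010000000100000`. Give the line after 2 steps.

00010000000100000

step 1: 00010000000100000  (fixed point — unchanged through step 2)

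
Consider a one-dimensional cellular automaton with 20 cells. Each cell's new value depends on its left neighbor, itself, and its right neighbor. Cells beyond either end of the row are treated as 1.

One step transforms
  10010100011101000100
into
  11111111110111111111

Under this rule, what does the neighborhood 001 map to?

1

At position 2 the neighborhood is 001; the next row has 1 there.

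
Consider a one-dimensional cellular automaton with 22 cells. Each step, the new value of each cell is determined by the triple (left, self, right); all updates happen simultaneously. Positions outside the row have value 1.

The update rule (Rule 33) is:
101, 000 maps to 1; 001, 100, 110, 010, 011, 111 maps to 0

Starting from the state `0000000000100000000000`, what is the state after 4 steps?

0111111110001111111110
1000000000100000000001
0011111110001111111100
0000000000100000000000

0000000000100000000000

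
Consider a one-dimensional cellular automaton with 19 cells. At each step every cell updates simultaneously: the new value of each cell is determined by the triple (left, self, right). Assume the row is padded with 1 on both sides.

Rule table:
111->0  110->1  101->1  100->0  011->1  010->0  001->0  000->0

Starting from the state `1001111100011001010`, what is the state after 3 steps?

step 1: 1001000100011000101
step 2: 1000000000011000011
step 3: 1000000000011000010

1000000000011000010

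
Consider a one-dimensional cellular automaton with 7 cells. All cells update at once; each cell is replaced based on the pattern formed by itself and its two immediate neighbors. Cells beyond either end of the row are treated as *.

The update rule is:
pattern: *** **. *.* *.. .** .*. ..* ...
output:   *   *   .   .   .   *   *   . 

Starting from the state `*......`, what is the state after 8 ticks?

*.....*
*....*.
*...**.
*..*.*.
*.**.*.
*..*.*.  (repeats tick 4; period 2)
tick 8: *..*.*.

*..*.*.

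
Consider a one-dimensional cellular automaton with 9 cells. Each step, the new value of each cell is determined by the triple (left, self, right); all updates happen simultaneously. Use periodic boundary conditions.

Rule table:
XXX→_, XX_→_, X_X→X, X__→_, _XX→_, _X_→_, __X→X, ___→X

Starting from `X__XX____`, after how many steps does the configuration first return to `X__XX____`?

__X___XXX
_X__XX___
X__X___XX
__X__XX__
XX__X___X
___X__XX_
XXX__X___
____X__XX
_XXX__X__
X____X__X
__XXX__X_
XX____X__
___XXX__X
_XX____X_
X___XXX__
__XX____X
_X___XXX_
X__XX____

18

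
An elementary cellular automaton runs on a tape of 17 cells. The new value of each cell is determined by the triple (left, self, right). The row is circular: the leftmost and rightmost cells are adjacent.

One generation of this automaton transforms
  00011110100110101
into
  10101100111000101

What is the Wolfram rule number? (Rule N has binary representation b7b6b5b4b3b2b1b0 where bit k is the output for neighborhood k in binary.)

position 4: 111 → 1  (bit 7 = 1)
position 6: 110 → 0  (bit 6 = 0)
position 7: 101 → 0  (bit 5 = 0)
position 0: 100 → 1  (bit 4 = 1)
position 3: 011 → 0  (bit 3 = 0)
position 8: 010 → 1  (bit 2 = 1)
position 2: 001 → 1  (bit 1 = 1)
position 1: 000 → 0  (bit 0 = 0)
bits b7..b0 = 10010110 = 150

150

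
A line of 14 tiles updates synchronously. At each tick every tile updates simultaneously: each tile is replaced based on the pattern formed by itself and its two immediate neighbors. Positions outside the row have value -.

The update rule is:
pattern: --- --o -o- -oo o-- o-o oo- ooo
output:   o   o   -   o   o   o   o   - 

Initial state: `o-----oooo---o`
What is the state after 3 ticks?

-oooooo--oooo-
oo----oooo--oo
ooooooo--ooooo

ooooooo--ooooo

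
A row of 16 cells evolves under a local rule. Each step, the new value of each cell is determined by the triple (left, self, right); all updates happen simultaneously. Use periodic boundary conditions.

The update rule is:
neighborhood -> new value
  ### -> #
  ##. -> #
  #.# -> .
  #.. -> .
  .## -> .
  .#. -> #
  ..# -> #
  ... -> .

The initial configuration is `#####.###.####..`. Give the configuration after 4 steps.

.#..#.#.#.#.##.#

.####..##..###.#
..###.#.#.#.##.#
.#.##.#.#.#..#.#
.#..#.#.#.#.##.#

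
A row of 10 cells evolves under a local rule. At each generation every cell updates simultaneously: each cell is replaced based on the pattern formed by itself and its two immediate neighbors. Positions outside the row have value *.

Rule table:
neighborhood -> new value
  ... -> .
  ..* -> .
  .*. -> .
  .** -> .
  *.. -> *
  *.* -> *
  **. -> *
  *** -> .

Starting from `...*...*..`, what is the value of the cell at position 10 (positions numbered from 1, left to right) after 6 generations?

*...*...*.
**...*...*
.**...*...
*.**...*..
**.**...*.
.**.**...*
position 10 holds *

*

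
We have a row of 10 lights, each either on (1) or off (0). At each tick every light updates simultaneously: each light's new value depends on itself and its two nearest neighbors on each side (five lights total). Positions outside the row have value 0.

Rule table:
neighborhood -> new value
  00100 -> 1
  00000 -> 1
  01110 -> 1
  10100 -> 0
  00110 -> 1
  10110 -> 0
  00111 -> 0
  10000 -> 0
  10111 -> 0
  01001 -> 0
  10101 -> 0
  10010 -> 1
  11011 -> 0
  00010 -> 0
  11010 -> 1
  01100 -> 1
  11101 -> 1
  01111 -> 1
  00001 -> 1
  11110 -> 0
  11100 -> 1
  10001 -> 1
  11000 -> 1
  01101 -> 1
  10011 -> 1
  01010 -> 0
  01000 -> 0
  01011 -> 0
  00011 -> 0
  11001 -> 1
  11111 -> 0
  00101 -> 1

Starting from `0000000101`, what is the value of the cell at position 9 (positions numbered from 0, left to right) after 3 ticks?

1

1111110100
0100011000
0101011101
position 9 holds 1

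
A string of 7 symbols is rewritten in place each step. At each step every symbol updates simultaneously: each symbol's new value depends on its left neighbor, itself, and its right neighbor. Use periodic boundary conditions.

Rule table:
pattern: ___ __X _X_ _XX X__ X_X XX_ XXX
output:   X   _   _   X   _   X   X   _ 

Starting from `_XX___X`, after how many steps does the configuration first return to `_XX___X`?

XXX_X__
X_XX___
_XXX_X_
_X_XX__
__XXX_X
__X_XX_
X__XXX_
___X_XX
_X__XXX
X___X_X
X_X__XX
XX___X_
XX_X__X
_XX___X

14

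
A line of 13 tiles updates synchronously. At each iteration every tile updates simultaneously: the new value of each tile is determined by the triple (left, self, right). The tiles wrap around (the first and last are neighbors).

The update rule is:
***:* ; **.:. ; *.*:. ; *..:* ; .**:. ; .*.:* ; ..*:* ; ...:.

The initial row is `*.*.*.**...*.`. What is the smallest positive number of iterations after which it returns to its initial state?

21

*.*.*...*.**.
*.*.**.**....
*.*......*..*
..**....****.
.*..*..*.**.*
.*******....*
..*****.*..**
**.***..***..
....*.**.*.**
*..**....*...
***..*..***.*
**.*****.*...
....***..**.*
*..*.*.**...*
.***.*...*.*.
*.*..**.**.**
..***.......*
**.*.*.....**
*..*.**...*.*
.***...*.**..
*.*.*.**...*.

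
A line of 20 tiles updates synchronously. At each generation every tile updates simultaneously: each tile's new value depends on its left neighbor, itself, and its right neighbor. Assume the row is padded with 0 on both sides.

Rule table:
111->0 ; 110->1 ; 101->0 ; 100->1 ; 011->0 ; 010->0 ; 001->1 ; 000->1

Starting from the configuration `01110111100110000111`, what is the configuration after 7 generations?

generation 1: 10010000111011111001
generation 2: 01101111001000001110
generation 3: 10100001110111110011
generation 4: 00011110010000011101
generation 5: 11100011101111100100
generation 6: 00111100100000111011
generation 7: 11000111011111001001

11000111011111001001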